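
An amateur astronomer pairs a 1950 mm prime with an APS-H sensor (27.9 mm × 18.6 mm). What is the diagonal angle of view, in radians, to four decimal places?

0.0172 rad

Sensor diagonal = √(27.9² + 18.6²) = √1124.3700 ≈ 33.5316 mm.
Angle of view α = 2·arctan(d/2f) with d = 33.5316 mm and f = 1950 mm.
d/2f = 0.00860; arctan(0.00860) ≈ 0.0086 rad, so α ≈ 0.0172 rad.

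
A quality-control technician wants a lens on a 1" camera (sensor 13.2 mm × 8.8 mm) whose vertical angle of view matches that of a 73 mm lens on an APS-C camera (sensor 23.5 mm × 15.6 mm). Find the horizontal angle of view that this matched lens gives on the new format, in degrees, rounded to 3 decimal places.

18.211°

Equal vertical AOV ⇒ f₂ = f₁ · 8.8/15.6 = 73 × 0.56410 ≈ 41.1795 mm.
Horizontal AOV on the new format = 2·arctan(13.2 / (2 × 41.1795)) = 2·arctan(0.16027) ≈ 18.2112°.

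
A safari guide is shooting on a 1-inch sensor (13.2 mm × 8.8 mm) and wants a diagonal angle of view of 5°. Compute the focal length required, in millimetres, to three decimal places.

Sensor diagonal = √(13.2² + 8.8²) = √251.6800 ≈ 15.8644 mm.
From α = 2·arctan(d/2f) we get f = d / (2·tan(α/2)).
With d = 15.8644 mm and α/2 = 2.5°, tan(α/2) ≈ 0.04366, so f ≈ 15.8644 / 0.08732 ≈ 181.6775 mm.

181.678 mm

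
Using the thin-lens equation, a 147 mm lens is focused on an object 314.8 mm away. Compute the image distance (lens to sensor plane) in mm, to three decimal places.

1/dᵢ = 1/f − 1/dₒ = 1/147 − 1/314.8 = 0.0036261 mm⁻¹.
dᵢ = 1/0.0036261 ≈ 275.7783 mm.

275.778 mm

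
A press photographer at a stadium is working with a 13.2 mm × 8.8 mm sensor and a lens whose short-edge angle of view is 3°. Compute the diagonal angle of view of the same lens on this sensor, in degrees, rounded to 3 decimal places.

From the short-edge AOV: f = 8.8 / (2·tan(1.5°)) = 8.8 / 0.05237 ≈ 168.0292 mm.
Sensor diagonal = √(13.2² + 8.8²) = √251.6800 ≈ 15.8644 mm.
Diagonal AOV = 2·arctan(15.8644 / (2 × 168.0292)) = 2·arctan(0.04721) ≈ 5.4055°.

5.406°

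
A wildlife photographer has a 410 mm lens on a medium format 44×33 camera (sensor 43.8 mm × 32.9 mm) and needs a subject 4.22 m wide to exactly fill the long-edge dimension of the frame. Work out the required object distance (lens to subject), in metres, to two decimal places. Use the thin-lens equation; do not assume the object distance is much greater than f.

39.91 m

W: 4.22 m = 4220 mm.
Magnification m = w/W = dᵢ/dₒ; combined with 1/f = 1/dₒ + 1/dᵢ this gives dₒ = f·(1 + W/w).
dₒ = 410 mm × (1 + 4220/43.8) = 410 × 97.3470 ≈ 39912.283 mm = 39.9123 m.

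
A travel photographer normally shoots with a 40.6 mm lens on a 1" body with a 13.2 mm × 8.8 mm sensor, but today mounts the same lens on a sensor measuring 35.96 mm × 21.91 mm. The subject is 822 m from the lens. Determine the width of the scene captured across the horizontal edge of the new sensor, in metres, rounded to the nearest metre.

The focal length stays 40.6 mm; the relevant sensor dimension is now w = 35.96 mm. Object distance dₒ = 822 m = 822000 mm.
Thin-lens field width W = w·(dₒ − f)/f = 35.96 × (822000 − 40.6)/40.6 ≈ 728021.183 mm = 728.021 m.

728 m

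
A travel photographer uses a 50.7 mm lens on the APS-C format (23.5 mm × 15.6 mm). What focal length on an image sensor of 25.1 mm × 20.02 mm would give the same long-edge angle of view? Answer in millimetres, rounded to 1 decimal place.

Equal angle of view means equal width/f ratio, so f₂ = f₁ · (width₂/width₁) = 50.7 × 25.1/23.5.
f₂ = 50.7 × 1.06809 ≈ 54.152 mm.

54.2 mm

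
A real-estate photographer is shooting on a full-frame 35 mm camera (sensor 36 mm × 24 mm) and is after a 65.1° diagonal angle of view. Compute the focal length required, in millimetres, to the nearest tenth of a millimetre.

Sensor diagonal = √(36² + 24²) = √1872.0000 ≈ 43.2666 mm.
From α = 2·arctan(d/2f) we get f = d / (2·tan(α/2)).
With d = 43.2666 mm and α/2 = 32.55°, tan(α/2) ≈ 0.63830, so f ≈ 43.2666 / 1.27660 ≈ 33.8922 mm.

33.9 mm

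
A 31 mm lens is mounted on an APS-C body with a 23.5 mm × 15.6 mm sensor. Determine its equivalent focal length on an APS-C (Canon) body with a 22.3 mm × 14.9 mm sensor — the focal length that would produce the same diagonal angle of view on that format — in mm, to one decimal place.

29.5 mm

Sensor diagonal = √(23.5² + 15.6²) = √795.6100 ≈ 28.2066 mm.
Sensor diagonal = √(22.3² + 14.9²) = √719.3000 ≈ 26.8198 mm.
Equal angle of view means equal diagonal/f ratio, so f₂ = f₁ · (diagonal₂/diagonal₁) = 31 × 26.8198/28.2066.
f₂ = 31 × 0.95083 ≈ 29.476 mm.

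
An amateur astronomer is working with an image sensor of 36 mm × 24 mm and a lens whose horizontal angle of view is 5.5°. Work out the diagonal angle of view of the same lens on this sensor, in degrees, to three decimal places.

6.608°

From the horizontal AOV: f = 36 / (2·tan(2.75°)) = 36 / 0.09607 ≈ 374.7389 mm.
Sensor diagonal = √(36² + 24²) = √1872.0000 ≈ 43.2666 mm.
Diagonal AOV = 2·arctan(43.2666 / (2 × 374.7389)) = 2·arctan(0.05773) ≈ 6.6079°.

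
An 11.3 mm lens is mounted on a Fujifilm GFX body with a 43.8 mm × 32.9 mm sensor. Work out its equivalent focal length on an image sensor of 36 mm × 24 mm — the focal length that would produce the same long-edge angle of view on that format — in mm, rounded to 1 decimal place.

Equal angle of view means equal width/f ratio, so f₂ = f₁ · (width₂/width₁) = 11.3 × 36/43.8.
f₂ = 11.3 × 0.82192 ≈ 9.288 mm.

9.3 mm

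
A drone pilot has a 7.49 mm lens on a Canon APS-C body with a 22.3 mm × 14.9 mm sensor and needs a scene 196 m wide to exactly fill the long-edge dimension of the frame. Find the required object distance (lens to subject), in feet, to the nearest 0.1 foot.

216.0 ft

W: 196 m = 196000 mm.
Magnification m = w/W = dᵢ/dₒ; combined with 1/f = 1/dₒ + 1/dᵢ this gives dₒ = f·(1 + W/w).
dₒ = 7.49 mm × (1 + 196000/22.3) = 7.49 × 8790.2377 ≈ 65838.880 mm = 65838.880/304.8 ft = 216.007 ft.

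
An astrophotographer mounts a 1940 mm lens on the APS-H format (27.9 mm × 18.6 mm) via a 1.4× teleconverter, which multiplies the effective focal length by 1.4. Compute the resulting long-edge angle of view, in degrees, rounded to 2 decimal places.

Effective focal length f = 1940 × 1.4 = 2716 mm.
α = 2·arctan(27.9 / (2 × 2716)) = 2·arctan(0.00514) ≈ 0.5886°.

0.59°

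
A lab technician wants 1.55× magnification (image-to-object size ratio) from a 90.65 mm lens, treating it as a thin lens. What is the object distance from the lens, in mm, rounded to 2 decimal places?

With m = dᵢ/dₒ and 1/f = 1/dₒ + 1/dᵢ, substituting dᵢ = m·dₒ gives 1/f = (1 + 1/m)/dₒ, hence dₒ = f·(1 + 1/m).
dₒ = 90.65 × (1 + 1/1.55) = 90.65 × 1.64516 ≈ 149.134 mm.

149.13 mm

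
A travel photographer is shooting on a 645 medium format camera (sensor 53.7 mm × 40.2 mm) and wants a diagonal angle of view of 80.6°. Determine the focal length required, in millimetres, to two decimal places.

Sensor diagonal = √(53.7² + 40.2²) = √4499.7300 ≈ 67.0800 mm.
From α = 2·arctan(d/2f) we get f = d / (2·tan(α/2)).
With d = 67.0800 mm and α/2 = 40.3°, tan(α/2) ≈ 0.84806, so f ≈ 67.0800 / 1.69612 ≈ 39.5490 mm.

39.55 mm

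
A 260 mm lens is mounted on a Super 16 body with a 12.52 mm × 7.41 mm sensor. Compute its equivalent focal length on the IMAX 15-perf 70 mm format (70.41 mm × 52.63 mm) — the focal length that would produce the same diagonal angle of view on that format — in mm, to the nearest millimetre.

1571 mm

Sensor diagonal = √(12.52² + 7.41²) = √211.6585 ≈ 14.5485 mm.
Sensor diagonal = √(70.41² + 52.63²) = √7727.4850 ≈ 87.9061 mm.
Equal angle of view means equal diagonal/f ratio, so f₂ = f₁ · (diagonal₂/diagonal₁) = 260 × 87.9061/14.5485.
f₂ = 260 × 6.04229 ≈ 1570.994 mm.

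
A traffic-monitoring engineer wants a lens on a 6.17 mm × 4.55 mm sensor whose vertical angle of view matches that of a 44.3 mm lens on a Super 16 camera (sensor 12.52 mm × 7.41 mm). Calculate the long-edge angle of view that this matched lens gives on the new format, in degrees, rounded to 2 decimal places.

12.94°

Equal vertical AOV ⇒ f₂ = f₁ · 4.55/7.41 = 44.3 × 0.61404 ≈ 27.2018 mm.
Long-edge AOV on the new format = 2·arctan(6.17 / (2 × 27.2018)) = 2·arctan(0.11341) ≈ 12.9407°.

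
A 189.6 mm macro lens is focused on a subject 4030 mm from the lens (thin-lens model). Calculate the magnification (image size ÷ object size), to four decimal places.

0.0494×

Thin lens: 1/f = 1/dₒ + 1/dᵢ → 1/dᵢ = 1/189.6 − 1/4030 = 0.0050261 mm⁻¹, so dᵢ ≈ 198.9605 mm.
Magnification m = dᵢ/dₒ = 198.9605/4030 ≈ 0.04937.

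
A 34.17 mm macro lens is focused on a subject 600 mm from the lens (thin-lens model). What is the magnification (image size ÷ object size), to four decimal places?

Thin lens: 1/f = 1/dₒ + 1/dᵢ → 1/dᵢ = 1/34.17 − 1/600 = 0.0275988 mm⁻¹, so dᵢ ≈ 36.2335 mm.
Magnification m = dᵢ/dₒ = 36.2335/600 ≈ 0.06039.

0.0604×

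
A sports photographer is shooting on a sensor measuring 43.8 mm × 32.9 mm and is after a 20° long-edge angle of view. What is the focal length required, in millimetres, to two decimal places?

124.20 mm

From α = 2·arctan(w/2f) we get f = w / (2·tan(α/2)).
With w = 43.8 mm and α/2 = 10°, tan(α/2) ≈ 0.17633, so f ≈ 43.8 / 0.35265 ≈ 124.2011 mm.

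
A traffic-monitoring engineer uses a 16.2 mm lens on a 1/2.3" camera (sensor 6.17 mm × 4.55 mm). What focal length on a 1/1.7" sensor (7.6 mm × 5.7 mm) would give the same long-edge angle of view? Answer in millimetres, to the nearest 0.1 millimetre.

Equal angle of view means equal width/f ratio, so f₂ = f₁ · (width₂/width₁) = 16.2 × 7.6/6.17.
f₂ = 16.2 × 1.23177 ≈ 19.955 mm.

20.0 mm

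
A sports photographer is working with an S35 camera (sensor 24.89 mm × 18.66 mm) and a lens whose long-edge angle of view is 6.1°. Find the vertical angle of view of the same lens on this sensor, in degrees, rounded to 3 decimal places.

4.575°

From the long-edge AOV: f = 24.89 / (2·tan(3.05°)) = 24.89 / 0.10657 ≈ 233.5647 mm.
Vertical AOV = 2·arctan(18.66 / (2 × 233.5647)) = 2·arctan(0.03995) ≈ 4.5751°.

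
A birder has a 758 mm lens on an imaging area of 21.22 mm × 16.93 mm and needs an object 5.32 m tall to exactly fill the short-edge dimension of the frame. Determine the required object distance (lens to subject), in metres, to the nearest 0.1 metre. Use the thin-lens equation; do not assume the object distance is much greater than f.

238.9 m

W: 5.32 m = 5320 mm.
Magnification m = h/W = dᵢ/dₒ; combined with 1/f = 1/dₒ + 1/dᵢ this gives dₒ = f·(1 + W/h).
dₒ = 758 mm × (1 + 5320/16.93) = 758 × 315.2351 ≈ 238948.195 mm = 238.948 m.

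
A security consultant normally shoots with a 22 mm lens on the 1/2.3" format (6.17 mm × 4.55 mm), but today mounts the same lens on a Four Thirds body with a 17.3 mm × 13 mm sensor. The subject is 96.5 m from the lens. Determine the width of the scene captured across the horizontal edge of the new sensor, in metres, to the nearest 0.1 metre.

75.9 m

The focal length stays 22 mm; the relevant sensor dimension is now w = 17.3 mm. Object distance dₒ = 96.5 m = 96500 mm.
Thin-lens field width W = w·(dₒ − f)/f = 17.3 × (96500 − 22)/22 ≈ 75866.791 mm = 75.8668 m.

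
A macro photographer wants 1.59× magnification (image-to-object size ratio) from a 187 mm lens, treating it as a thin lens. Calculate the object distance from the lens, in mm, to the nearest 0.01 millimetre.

With m = dᵢ/dₒ and 1/f = 1/dₒ + 1/dᵢ, substituting dᵢ = m·dₒ gives 1/f = (1 + 1/m)/dₒ, hence dₒ = f·(1 + 1/m).
dₒ = 187 × (1 + 1/1.59) = 187 × 1.62893 ≈ 304.610 mm.

304.61 mm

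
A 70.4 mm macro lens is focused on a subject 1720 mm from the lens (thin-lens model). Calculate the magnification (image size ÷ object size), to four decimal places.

0.0427×

Thin lens: 1/f = 1/dₒ + 1/dᵢ → 1/dᵢ = 1/70.4 − 1/1720 = 0.0136232 mm⁻¹, so dᵢ ≈ 73.4045 mm.
Magnification m = dᵢ/dₒ = 73.4045/1720 ≈ 0.04268.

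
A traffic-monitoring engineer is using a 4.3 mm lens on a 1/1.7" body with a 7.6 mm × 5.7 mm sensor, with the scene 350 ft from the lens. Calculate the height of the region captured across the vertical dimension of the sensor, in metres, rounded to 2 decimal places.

dₒ: 350 ft × 304.8 mm/ft = 106680.00 mm.
Similar triangles through the lens centre give W/dₒ = h/dᵢ; with 1/f = 1/dₒ + 1/dᵢ this gives W = h·(dₒ − f)/f.
W = 5.7 mm × (106680 − 4.3) / 4.3 = 5.7 × 24808.3015 ≈ 141407.319 mm = 141.407 m.

141.41 m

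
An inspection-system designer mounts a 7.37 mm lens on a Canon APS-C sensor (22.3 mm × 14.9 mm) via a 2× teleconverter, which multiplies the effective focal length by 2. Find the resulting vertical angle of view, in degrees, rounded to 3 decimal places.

53.627°

Effective focal length f = 7.37 × 2 = 14.74 mm.
α = 2·arctan(14.9 / (2 × 14.74)) = 2·arctan(0.50543) ≈ 53.6266°.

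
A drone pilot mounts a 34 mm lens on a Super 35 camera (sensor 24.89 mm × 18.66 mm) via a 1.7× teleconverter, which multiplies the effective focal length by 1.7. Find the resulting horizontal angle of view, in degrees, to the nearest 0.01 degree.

Effective focal length f = 34 × 1.7 = 57.8 mm.
α = 2·arctan(24.89 / (2 × 57.8)) = 2·arctan(0.21531) ≈ 24.3019°.

24.30°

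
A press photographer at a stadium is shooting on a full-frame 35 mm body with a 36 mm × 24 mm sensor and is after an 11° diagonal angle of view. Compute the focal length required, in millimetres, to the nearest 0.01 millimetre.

Sensor diagonal = √(36² + 24²) = √1872.0000 ≈ 43.2666 mm.
From α = 2·arctan(d/2f) we get f = d / (2·tan(α/2)).
With d = 43.2666 mm and α/2 = 5.5°, tan(α/2) ≈ 0.09629, so f ≈ 43.2666 / 0.19258 ≈ 224.6705 mm.

224.67 mm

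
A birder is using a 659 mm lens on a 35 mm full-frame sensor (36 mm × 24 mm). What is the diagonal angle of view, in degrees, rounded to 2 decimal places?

3.76°

Sensor diagonal = √(36² + 24²) = √1872.0000 ≈ 43.2666 mm.
Angle of view α = 2·arctan(d/2f) with d = 43.2666 mm and f = 659 mm.
d/2f = 0.03283; arctan(0.03283) ≈ 1.8802°, so α ≈ 3.7604°.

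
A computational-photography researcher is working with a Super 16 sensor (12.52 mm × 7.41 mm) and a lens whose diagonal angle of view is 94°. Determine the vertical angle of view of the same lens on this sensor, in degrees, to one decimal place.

57.3°

Sensor diagonal = √(12.52² + 7.41²) = √211.6585 ≈ 14.5485 mm.
From the diagonal AOV: f = 14.5485 / (2·tan(47°)) = 14.5485 / 2.14474 ≈ 6.7833 mm.
Vertical AOV = 2·arctan(7.41 / (2 × 6.7833)) = 2·arctan(0.54619) ≈ 57.2859°.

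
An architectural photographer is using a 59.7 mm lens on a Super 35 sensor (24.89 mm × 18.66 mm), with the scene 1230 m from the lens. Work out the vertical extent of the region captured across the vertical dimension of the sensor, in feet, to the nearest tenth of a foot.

dₒ: 1230 m = 1.23e+06 mm.
Similar triangles through the lens centre give W/dₒ = h/dᵢ; with 1/f = 1/dₒ + 1/dᵢ this gives W = h·(dₒ − f)/f.
W = 18.66 mm × (1.23e+06 − 59.7) / 59.7 = 18.66 × 20602.0151 ≈ 384433.601 mm = 384433.601/304.8 ft = 1261.27 ft.

1261.3 ft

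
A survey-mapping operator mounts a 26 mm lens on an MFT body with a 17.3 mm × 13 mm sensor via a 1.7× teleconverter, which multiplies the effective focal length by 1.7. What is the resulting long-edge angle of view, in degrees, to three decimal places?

22.146°

Effective focal length f = 26 × 1.7 = 44.2 mm.
α = 2·arctan(17.3 / (2 × 44.2)) = 2·arctan(0.19570) ≈ 22.1458°.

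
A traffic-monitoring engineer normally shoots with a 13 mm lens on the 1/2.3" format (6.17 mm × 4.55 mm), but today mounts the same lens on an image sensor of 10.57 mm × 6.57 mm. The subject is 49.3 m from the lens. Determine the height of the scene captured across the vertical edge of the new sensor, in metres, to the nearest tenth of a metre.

24.9 m

The focal length stays 13 mm; the relevant sensor dimension is now h = 6.57 mm. Object distance dₒ = 49.3 m = 49300 mm.
Thin-lens field height W = h·(dₒ − f)/f = 6.57 × (49300 − 13)/13 ≈ 24908.892 mm = 24.9089 m.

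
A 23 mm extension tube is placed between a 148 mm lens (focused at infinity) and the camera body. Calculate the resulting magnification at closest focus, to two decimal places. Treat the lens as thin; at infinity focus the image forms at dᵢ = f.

0.16×

The tube moves the image plane from f to f + e, so dᵢ = 148 + 23 = 171 mm. Focus is achieved when 1/f = 1/dₒ + 1/dᵢ, giving dₒ = 1/(1/f − 1/(f+e)).
Magnification m = dᵢ/dₒ = (f+e)·(1/f − 1/(f+e)) = e/f = 23/148 ≈ 0.1554.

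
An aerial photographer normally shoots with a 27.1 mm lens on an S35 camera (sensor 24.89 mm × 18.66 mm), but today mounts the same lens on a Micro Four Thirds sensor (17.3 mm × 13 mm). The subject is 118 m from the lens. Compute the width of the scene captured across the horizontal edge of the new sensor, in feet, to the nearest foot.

The focal length stays 27.1 mm; the relevant sensor dimension is now w = 17.3 mm. Object distance dₒ = 118 m = 118000 mm.
Thin-lens field width W = w·(dₒ − f)/f = 17.3 × (118000 − 27.1)/27.1 ≈ 75311.113 mm = 75311.113/304.8 ft = 247.084 ft.

247 ft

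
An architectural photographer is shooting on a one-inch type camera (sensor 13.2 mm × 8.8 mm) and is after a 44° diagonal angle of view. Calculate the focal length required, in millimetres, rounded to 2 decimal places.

Sensor diagonal = √(13.2² + 8.8²) = √251.6800 ≈ 15.8644 mm.
From α = 2·arctan(d/2f) we get f = d / (2·tan(α/2)).
With d = 15.8644 mm and α/2 = 22°, tan(α/2) ≈ 0.40403, so f ≈ 15.8644 / 0.80805 ≈ 19.6329 mm.

19.63 mm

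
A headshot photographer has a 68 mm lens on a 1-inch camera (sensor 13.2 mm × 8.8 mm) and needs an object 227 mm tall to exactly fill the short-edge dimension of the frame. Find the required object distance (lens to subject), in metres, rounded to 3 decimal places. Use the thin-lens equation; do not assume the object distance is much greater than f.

Magnification m = h/W = dᵢ/dₒ; combined with 1/f = 1/dₒ + 1/dᵢ this gives dₒ = f·(1 + W/h).
dₒ = 68 mm × (1 + 227/8.8) = 68 × 26.7955 ≈ 1822.091 mm = 1.82209 m.

1.822 m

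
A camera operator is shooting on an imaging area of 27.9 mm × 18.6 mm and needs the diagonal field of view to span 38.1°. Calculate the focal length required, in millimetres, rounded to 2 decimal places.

Sensor diagonal = √(27.9² + 18.6²) = √1124.3700 ≈ 33.5316 mm.
From α = 2·arctan(d/2f) we get f = d / (2·tan(α/2)).
With d = 33.5316 mm and α/2 = 19.05°, tan(α/2) ≈ 0.34530, so f ≈ 33.5316 / 0.69061 ≈ 48.5538 mm.

48.55 mm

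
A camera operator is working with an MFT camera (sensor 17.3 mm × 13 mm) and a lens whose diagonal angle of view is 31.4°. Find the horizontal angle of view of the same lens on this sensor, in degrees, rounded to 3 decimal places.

25.330°

Sensor diagonal = √(17.3² + 13²) = √468.2900 ≈ 21.6400 mm.
From the diagonal AOV: f = 21.6400 / (2·tan(15.7°)) = 21.6400 / 0.56217 ≈ 38.4934 mm.
Horizontal AOV = 2·arctan(17.3 / (2 × 38.4934)) = 2·arctan(0.22471) ≈ 25.3296°.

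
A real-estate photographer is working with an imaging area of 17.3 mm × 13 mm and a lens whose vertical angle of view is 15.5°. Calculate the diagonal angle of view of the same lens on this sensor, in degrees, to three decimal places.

25.529°

From the vertical AOV: f = 13 / (2·tan(7.75°)) = 13 / 0.27219 ≈ 47.7611 mm.
Sensor diagonal = √(17.3² + 13²) = √468.2900 ≈ 21.6400 mm.
Diagonal AOV = 2·arctan(21.6400 / (2 × 47.7611)) = 2·arctan(0.22654) ≈ 25.5291°.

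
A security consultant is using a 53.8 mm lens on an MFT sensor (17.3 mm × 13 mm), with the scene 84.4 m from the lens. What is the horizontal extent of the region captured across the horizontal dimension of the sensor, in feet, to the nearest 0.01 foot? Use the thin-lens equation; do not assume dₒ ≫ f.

dₒ: 84.4 m = 84400 mm.
Similar triangles through the lens centre give W/dₒ = w/dᵢ; with 1/f = 1/dₒ + 1/dᵢ this gives W = w·(dₒ − f)/f.
W = 17.3 mm × (84400 − 53.8) / 53.8 = 17.3 × 1567.7732 ≈ 27122.477 mm = 27122.477/304.8 ft = 88.9845 ft.

88.98 ft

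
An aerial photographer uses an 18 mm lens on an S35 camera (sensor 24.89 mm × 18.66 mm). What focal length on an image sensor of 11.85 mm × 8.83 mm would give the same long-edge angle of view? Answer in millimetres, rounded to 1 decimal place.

8.6 mm

Equal angle of view means equal width/f ratio, so f₂ = f₁ · (width₂/width₁) = 18 × 11.85/24.89.
f₂ = 18 × 0.47609 ≈ 8.570 mm.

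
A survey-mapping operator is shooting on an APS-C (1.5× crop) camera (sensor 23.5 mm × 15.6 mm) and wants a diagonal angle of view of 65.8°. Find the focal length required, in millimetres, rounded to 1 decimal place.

21.8 mm

Sensor diagonal = √(23.5² + 15.6²) = √795.6100 ≈ 28.2066 mm.
From α = 2·arctan(d/2f) we get f = d / (2·tan(α/2)).
With d = 28.2066 mm and α/2 = 32.9°, tan(α/2) ≈ 0.64693, so f ≈ 28.2066 / 1.29386 ≈ 21.8004 mm.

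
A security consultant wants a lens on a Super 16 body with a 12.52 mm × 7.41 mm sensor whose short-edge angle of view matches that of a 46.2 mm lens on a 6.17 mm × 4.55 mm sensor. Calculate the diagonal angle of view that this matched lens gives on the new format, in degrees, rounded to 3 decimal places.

Equal short-edge AOV ⇒ f₂ = f₁ · 7.41/4.55 = 46.2 × 1.62857 ≈ 75.2400 mm.
Sensor diagonal = √(12.52² + 7.41²) = √211.6585 ≈ 14.5485 mm.
Diagonal AOV on the new format = 2·arctan(14.5485 / (2 × 75.2400)) = 2·arctan(0.09668) ≈ 11.0444°.

11.044°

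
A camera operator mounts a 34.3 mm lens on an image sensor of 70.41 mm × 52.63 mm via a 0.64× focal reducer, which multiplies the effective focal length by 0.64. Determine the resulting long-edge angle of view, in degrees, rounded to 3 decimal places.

116.109°

Effective focal length f = 34.3 × 0.64 = 21.952 mm.
α = 2·arctan(70.41 / (2 × 21.952)) = 2·arctan(1.60373) ≈ 116.1090°.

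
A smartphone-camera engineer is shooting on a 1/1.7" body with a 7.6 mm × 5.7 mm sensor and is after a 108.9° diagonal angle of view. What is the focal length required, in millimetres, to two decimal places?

3.39 mm

Sensor diagonal = √(7.6² + 5.7²) = √90.2500 ≈ 9.5000 mm.
From α = 2·arctan(d/2f) we get f = d / (2·tan(α/2)).
With d = 9.5000 mm and α/2 = 54.45°, tan(α/2) ≈ 1.39936, so f ≈ 9.5000 / 2.79873 ≈ 3.3944 mm.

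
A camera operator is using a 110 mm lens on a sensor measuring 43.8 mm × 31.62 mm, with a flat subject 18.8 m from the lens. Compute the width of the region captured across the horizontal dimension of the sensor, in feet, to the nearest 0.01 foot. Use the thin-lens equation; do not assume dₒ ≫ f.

24.42 ft

dₒ: 18.8 m = 18800 mm.
Similar triangles through the lens centre give W/dₒ = w/dᵢ; with 1/f = 1/dₒ + 1/dᵢ this gives W = w·(dₒ − f)/f.
W = 43.8 mm × (18800 − 110) / 110 = 43.8 × 169.9091 ≈ 7442.018 mm = 7442.018/304.8 ft = 24.4161 ft.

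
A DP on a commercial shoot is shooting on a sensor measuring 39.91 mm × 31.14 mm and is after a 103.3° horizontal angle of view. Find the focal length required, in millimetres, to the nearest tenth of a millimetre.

From α = 2·arctan(w/2f) we get f = w / (2·tan(α/2)).
With w = 39.91 mm and α/2 = 51.65°, tan(α/2) ≈ 1.26395, so f ≈ 39.91 / 2.52790 ≈ 15.7878 mm.

15.8 mm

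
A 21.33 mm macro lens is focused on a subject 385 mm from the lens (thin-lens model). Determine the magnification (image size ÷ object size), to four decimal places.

Thin lens: 1/f = 1/dₒ + 1/dᵢ → 1/dᵢ = 1/21.33 − 1/385 = 0.0442849 mm⁻¹, so dᵢ ≈ 22.5810 mm.
Magnification m = dᵢ/dₒ = 22.5810/385 ≈ 0.05865.

0.0587×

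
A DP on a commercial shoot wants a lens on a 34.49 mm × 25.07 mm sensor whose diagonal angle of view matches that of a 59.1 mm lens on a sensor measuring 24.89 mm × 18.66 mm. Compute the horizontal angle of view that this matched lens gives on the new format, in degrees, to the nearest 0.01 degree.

24.04°

Sensor diagonal = √(24.89² + 18.66²) = √967.7077 ≈ 31.1080 mm.
Sensor diagonal = √(34.49² + 25.07²) = √1818.0650 ≈ 42.6388 mm.
Equal diagonal AOV ⇒ f₂ = f₁ · 42.6388/31.1080 = 59.1 × 1.37067 ≈ 81.0065 mm.
Horizontal AOV on the new format = 2·arctan(34.49 / (2 × 81.0065)) = 2·arctan(0.21288) ≈ 24.0359°.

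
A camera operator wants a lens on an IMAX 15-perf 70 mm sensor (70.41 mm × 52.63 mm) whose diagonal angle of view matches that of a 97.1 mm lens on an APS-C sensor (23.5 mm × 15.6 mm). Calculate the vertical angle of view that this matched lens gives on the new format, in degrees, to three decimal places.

Sensor diagonal = √(23.5² + 15.6²) = √795.6100 ≈ 28.2066 mm.
Sensor diagonal = √(70.41² + 52.63²) = √7727.4850 ≈ 87.9061 mm.
Equal diagonal AOV ⇒ f₂ = f₁ · 87.9061/28.2066 = 97.1 × 3.11651 ≈ 302.6134 mm.
Vertical AOV on the new format = 2·arctan(52.63 / (2 × 302.6134)) = 2·arctan(0.08696) ≈ 9.9398°.

9.940°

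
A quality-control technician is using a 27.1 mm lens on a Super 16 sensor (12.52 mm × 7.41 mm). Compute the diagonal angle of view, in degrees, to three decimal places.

Sensor diagonal = √(12.52² + 7.41²) = √211.6585 ≈ 14.5485 mm.
Angle of view α = 2·arctan(d/2f) with d = 14.5485 mm and f = 27.1 mm.
d/2f = 0.26842; arctan(0.26842) ≈ 15.0253°, so α ≈ 30.0506°.

30.051°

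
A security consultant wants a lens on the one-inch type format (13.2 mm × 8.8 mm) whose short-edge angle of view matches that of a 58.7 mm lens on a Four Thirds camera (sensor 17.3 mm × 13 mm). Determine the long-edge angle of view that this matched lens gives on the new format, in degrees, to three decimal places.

18.861°

Equal short-edge AOV ⇒ f₂ = f₁ · 8.8/13 = 58.7 × 0.67692 ≈ 39.7354 mm.
Long-edge AOV on the new format = 2·arctan(13.2 / (2 × 39.7354)) = 2·arctan(0.16610) ≈ 18.8613°.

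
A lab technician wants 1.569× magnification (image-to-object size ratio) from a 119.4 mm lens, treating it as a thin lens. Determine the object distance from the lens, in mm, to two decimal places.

With m = dᵢ/dₒ and 1/f = 1/dₒ + 1/dᵢ, substituting dᵢ = m·dₒ gives 1/f = (1 + 1/m)/dₒ, hence dₒ = f·(1 + 1/m).
dₒ = 119.4 × (1 + 1/1.569) = 119.4 × 1.63735 ≈ 195.499 mm.

195.50 mm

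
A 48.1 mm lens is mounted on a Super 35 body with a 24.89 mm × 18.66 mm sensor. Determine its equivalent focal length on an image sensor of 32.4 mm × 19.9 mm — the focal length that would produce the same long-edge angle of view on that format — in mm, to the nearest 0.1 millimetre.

Equal angle of view means equal width/f ratio, so f₂ = f₁ · (width₂/width₁) = 48.1 × 32.4/24.89.
f₂ = 48.1 × 1.30173 ≈ 62.613 mm.

62.6 mm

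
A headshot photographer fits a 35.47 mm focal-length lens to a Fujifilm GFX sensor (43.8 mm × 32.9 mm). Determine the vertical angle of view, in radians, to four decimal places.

0.8685 rad

Angle of view α = 2·arctan(h/2f) with h = 32.9 mm and f = 35.47 mm.
h/2f = 0.46377; arctan(0.46377) ≈ 0.4342 rad, so α ≈ 0.8685 rad.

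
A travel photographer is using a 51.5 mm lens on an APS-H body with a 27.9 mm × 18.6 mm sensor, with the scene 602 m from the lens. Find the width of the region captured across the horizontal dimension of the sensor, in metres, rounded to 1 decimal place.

dₒ: 602 m = 602000 mm.
Similar triangles through the lens centre give W/dₒ = w/dᵢ; with 1/f = 1/dₒ + 1/dᵢ this gives W = w·(dₒ − f)/f.
W = 27.9 mm × (602000 − 51.5) / 51.5 = 27.9 × 11688.3204 ≈ 326104.139 mm = 326.104 m.

326.1 m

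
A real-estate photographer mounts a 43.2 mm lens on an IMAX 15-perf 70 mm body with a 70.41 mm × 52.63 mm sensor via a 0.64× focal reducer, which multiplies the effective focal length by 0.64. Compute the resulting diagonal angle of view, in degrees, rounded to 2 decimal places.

115.66°

Effective focal length f = 43.2 × 0.64 = 27.648 mm.
Sensor diagonal = √(70.41² + 52.63²) = √7727.4850 ≈ 87.9061 mm.
α = 2·arctan(87.906 / (2 × 27.648)) = 2·arctan(1.58974) ≈ 115.6574°.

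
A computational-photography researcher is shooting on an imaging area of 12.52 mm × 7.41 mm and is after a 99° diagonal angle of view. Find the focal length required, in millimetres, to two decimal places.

6.21 mm

Sensor diagonal = √(12.52² + 7.41²) = √211.6585 ≈ 14.5485 mm.
From α = 2·arctan(d/2f) we get f = d / (2·tan(α/2)).
With d = 14.5485 mm and α/2 = 49.5°, tan(α/2) ≈ 1.17085, so f ≈ 14.5485 / 2.34170 ≈ 6.2128 mm.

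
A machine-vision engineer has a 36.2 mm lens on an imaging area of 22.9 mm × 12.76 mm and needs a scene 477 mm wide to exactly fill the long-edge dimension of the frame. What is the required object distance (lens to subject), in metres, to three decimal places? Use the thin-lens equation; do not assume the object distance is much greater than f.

0.790 m

Magnification m = w/W = dᵢ/dₒ; combined with 1/f = 1/dₒ + 1/dᵢ this gives dₒ = f·(1 + W/w).
dₒ = 36.2 mm × (1 + 477/22.9) = 36.2 × 21.8297 ≈ 790.235 mm = 0.790235 m.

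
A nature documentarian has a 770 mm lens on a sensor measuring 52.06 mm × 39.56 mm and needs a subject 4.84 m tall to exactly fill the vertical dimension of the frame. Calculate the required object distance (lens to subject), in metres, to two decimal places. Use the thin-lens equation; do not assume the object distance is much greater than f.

94.98 m

W: 4.84 m = 4840 mm.
Magnification m = h/W = dᵢ/dₒ; combined with 1/f = 1/dₒ + 1/dᵢ this gives dₒ = f·(1 + W/h).
dₒ = 770 mm × (1 + 4840/39.56) = 770 × 123.3458 ≈ 94976.269 mm = 94.9763 m.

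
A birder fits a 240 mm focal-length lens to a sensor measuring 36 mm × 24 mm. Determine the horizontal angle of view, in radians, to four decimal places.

Angle of view α = 2·arctan(w/2f) with w = 36 mm and f = 240 mm.
w/2f = 0.07500; arctan(0.07500) ≈ 0.0749 rad, so α ≈ 0.1497 rad.

0.1497 rad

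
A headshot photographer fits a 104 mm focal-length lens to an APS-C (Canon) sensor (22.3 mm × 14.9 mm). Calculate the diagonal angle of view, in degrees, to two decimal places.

Sensor diagonal = √(22.3² + 14.9²) = √719.3000 ≈ 26.8198 mm.
Angle of view α = 2·arctan(d/2f) with d = 26.8198 mm and f = 104 mm.
d/2f = 0.12894; arctan(0.12894) ≈ 7.3472°, so α ≈ 14.6945°.

14.69°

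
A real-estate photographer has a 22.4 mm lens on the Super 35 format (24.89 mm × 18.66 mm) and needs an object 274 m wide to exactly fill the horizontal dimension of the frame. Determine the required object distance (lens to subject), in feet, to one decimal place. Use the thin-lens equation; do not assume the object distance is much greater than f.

W: 274 m = 274000 mm.
Magnification m = w/W = dᵢ/dₒ; combined with 1/f = 1/dₒ + 1/dᵢ this gives dₒ = f·(1 + W/w).
dₒ = 22.4 mm × (1 + 274000/24.89) = 22.4 × 11009.4371 ≈ 246611.392 mm = 246611.392/304.8 ft = 809.093 ft.

809.1 ft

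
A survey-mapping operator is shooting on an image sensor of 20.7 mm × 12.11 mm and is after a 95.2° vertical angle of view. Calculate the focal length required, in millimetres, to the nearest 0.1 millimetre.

5.5 mm

From α = 2·arctan(h/2f) we get f = h / (2·tan(α/2)).
With h = 12.11 mm and α/2 = 47.6°, tan(α/2) ≈ 1.09514, so f ≈ 12.11 / 2.19028 ≈ 5.5290 mm.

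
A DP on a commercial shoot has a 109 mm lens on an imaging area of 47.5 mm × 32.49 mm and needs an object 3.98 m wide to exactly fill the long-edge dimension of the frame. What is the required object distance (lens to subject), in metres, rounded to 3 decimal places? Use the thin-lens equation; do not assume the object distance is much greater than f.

9.242 m

W: 3.98 m = 3980 mm.
Magnification m = w/W = dᵢ/dₒ; combined with 1/f = 1/dₒ + 1/dᵢ this gives dₒ = f·(1 + W/w).
dₒ = 109 mm × (1 + 3980/47.5) = 109 × 84.7895 ≈ 9242.053 mm = 9.24205 m.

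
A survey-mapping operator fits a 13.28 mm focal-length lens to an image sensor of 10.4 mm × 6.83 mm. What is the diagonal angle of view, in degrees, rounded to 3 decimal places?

Sensor diagonal = √(10.4² + 6.83²) = √154.8089 ≈ 12.4422 mm.
Angle of view α = 2·arctan(d/2f) with d = 12.4422 mm and f = 13.28 mm.
d/2f = 0.46846; arctan(0.46846) ≈ 25.1011°, so α ≈ 50.2022°.

50.202°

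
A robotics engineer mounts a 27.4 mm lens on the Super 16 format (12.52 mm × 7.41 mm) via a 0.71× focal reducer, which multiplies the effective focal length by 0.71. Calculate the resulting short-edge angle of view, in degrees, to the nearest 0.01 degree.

21.57°

Effective focal length f = 27.4 × 0.71 = 19.454 mm.
α = 2·arctan(7.41 / (2 × 19.454)) = 2·arctan(0.19045) ≈ 21.5656°.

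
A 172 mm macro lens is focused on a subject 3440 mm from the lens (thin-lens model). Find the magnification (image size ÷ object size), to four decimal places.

Thin lens: 1/f = 1/dₒ + 1/dᵢ → 1/dᵢ = 1/172 − 1/3440 = 0.0055233 mm⁻¹, so dᵢ ≈ 181.0526 mm.
Magnification m = dᵢ/dₒ = 181.0526/3440 ≈ 0.05263.

0.0526×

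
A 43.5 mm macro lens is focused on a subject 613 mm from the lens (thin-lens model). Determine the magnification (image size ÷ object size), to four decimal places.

Thin lens: 1/f = 1/dₒ + 1/dᵢ → 1/dᵢ = 1/43.5 − 1/613 = 0.0213572 mm⁻¹, so dᵢ ≈ 46.8227 mm.
Magnification m = dᵢ/dₒ = 46.8227/613 ≈ 0.07638.

0.0764×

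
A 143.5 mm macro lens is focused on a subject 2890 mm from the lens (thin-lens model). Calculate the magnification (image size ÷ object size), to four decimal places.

Thin lens: 1/f = 1/dₒ + 1/dᵢ → 1/dᵢ = 1/143.5 − 1/2890 = 0.0066226 mm⁻¹, so dᵢ ≈ 150.9976 mm.
Magnification m = dᵢ/dₒ = 150.9976/2890 ≈ 0.05225.

0.0522×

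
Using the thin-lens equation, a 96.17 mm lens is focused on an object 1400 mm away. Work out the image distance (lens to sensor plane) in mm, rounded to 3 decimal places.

103.263 mm

1/dᵢ = 1/f − 1/dₒ = 1/96.17 − 1/1400 = 0.0096840 mm⁻¹.
dᵢ = 1/0.0096840 ≈ 103.2635 mm.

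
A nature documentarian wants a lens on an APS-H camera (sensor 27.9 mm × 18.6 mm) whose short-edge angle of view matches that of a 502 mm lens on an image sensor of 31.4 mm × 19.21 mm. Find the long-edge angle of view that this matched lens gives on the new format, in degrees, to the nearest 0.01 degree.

Equal short-edge AOV ⇒ f₂ = f₁ · 18.6/19.21 = 502 × 0.96825 ≈ 486.0593 mm.
Long-edge AOV on the new format = 2·arctan(27.9 / (2 × 486.0593)) = 2·arctan(0.02870) ≈ 3.2879°.

3.29°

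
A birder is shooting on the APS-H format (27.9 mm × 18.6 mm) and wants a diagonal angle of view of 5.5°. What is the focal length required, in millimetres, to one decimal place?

Sensor diagonal = √(27.9² + 18.6²) = √1124.3700 ≈ 33.5316 mm.
From α = 2·arctan(d/2f) we get f = d / (2·tan(α/2)).
With d = 33.5316 mm and α/2 = 2.75°, tan(α/2) ≈ 0.04803, so f ≈ 33.5316 / 0.09607 ≈ 349.0446 mm.

349.0 mm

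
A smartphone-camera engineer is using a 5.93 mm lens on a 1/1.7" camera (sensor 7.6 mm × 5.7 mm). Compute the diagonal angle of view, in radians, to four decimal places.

Sensor diagonal = √(7.6² + 5.7²) = √90.2500 ≈ 9.5000 mm.
Angle of view α = 2·arctan(d/2f) with d = 9.5000 mm and f = 5.93 mm.
d/2f = 0.80101; arctan(0.80101) ≈ 0.6754 rad, so α ≈ 1.3507 rad.

1.3507 rad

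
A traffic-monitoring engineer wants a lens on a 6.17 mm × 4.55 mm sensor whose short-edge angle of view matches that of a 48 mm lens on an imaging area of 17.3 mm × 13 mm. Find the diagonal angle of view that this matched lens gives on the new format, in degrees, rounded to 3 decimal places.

25.705°

Equal short-edge AOV ⇒ f₂ = f₁ · 4.55/13 = 48 × 0.35000 ≈ 16.8000 mm.
Sensor diagonal = √(6.17² + 4.55²) = √58.7714 ≈ 7.6663 mm.
Diagonal AOV on the new format = 2·arctan(7.6663 / (2 × 16.8000)) = 2·arctan(0.22816) ≈ 25.7054°.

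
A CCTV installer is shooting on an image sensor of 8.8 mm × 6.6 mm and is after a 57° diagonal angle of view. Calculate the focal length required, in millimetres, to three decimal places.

10.130 mm

Sensor diagonal = √(8.8² + 6.6²) = √121.0000 ≈ 11.0000 mm.
From α = 2·arctan(d/2f) we get f = d / (2·tan(α/2)).
With d = 11.0000 mm and α/2 = 28.5°, tan(α/2) ≈ 0.54296, so f ≈ 11.0000 / 1.08591 ≈ 10.1297 mm.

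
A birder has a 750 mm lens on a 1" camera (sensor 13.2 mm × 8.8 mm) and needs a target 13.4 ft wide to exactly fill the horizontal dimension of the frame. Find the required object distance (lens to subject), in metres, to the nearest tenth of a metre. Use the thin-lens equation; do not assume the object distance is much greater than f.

232.8 m

W: 13.4 ft × 304.8 mm/ft = 4084.32 mm.
Magnification m = w/W = dᵢ/dₒ; combined with 1/f = 1/dₒ + 1/dᵢ this gives dₒ = f·(1 + W/w).
dₒ = 750 mm × (1 + 4084.32/13.2) = 750 × 310.4182 ≈ 232813.629 mm = 232.814 m.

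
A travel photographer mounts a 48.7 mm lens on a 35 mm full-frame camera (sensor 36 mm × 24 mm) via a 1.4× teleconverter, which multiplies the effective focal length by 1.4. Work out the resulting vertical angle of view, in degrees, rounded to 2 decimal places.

Effective focal length f = 48.7 × 1.4 = 68.18 mm.
α = 2·arctan(24 / (2 × 68.18)) = 2·arctan(0.17600) ≈ 19.9642°.

19.96°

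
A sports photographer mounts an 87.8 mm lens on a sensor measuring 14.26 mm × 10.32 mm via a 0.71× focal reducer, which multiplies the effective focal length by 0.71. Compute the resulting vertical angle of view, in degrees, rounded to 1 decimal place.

Effective focal length f = 87.8 × 0.71 = 62.338 mm.
α = 2·arctan(10.32 / (2 × 62.338)) = 2·arctan(0.08277) ≈ 9.4637°.

9.5°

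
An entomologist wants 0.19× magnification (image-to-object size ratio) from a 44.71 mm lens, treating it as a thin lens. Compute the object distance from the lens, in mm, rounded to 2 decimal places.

280.03 mm

With m = dᵢ/dₒ and 1/f = 1/dₒ + 1/dᵢ, substituting dᵢ = m·dₒ gives 1/f = (1 + 1/m)/dₒ, hence dₒ = f·(1 + 1/m).
dₒ = 44.71 × (1 + 1/0.19) = 44.71 × 6.26316 ≈ 280.026 mm.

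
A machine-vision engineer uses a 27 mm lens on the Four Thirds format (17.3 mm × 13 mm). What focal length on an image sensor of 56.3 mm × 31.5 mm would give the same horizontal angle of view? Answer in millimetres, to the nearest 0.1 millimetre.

87.9 mm

Equal angle of view means equal width/f ratio, so f₂ = f₁ · (width₂/width₁) = 27 × 56.3/17.3.
f₂ = 27 × 3.25434 ≈ 87.867 mm.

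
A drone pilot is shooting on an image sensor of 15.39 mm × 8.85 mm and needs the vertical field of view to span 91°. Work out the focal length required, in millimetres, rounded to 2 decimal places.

4.35 mm

From α = 2·arctan(h/2f) we get f = h / (2·tan(α/2)).
With h = 8.85 mm and α/2 = 45.5°, tan(α/2) ≈ 1.01761, so f ≈ 8.85 / 2.03521 ≈ 4.3484 mm.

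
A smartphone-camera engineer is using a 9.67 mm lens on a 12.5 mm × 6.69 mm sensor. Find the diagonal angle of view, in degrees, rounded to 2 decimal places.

72.49°

Sensor diagonal = √(12.5² + 6.69²) = √201.0061 ≈ 14.1777 mm.
Angle of view α = 2·arctan(d/2f) with d = 14.1777 mm and f = 9.67 mm.
d/2f = 0.73307; arctan(0.73307) ≈ 36.2442°, so α ≈ 72.4884°.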